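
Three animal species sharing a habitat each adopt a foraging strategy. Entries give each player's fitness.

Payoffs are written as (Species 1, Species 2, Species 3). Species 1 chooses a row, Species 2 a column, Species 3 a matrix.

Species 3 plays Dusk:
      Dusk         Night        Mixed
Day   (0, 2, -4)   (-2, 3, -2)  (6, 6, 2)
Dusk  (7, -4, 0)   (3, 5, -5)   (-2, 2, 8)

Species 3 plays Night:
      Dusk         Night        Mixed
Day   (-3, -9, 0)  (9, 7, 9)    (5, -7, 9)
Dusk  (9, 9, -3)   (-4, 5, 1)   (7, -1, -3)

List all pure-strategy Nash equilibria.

(Day, Dusk, Dusk): Species 1 can switch to Dusk (0 → 7). Not NE.
(Day, Dusk, Night): Species 1 can switch to Dusk (-3 → 9). Not NE.
(Day, Night, Dusk): Species 1 can switch to Dusk (-2 → 3). Not NE.
(Day, Night, Night): Species 1 gets 9, best alternative -4; Species 2 gets 7, best alternative -7; Species 3 gets 9, best alternative -2. No profitable deviation — NE.
(Day, Mixed, Dusk): Species 3 can switch to Night (2 → 9). Not NE.
(Day, Mixed, Night): Species 1 can switch to Dusk (5 → 7). Not NE.
(Dusk, Dusk, Dusk): Species 2 can switch to Night (-4 → 5). Not NE.
(Dusk, Dusk, Night): Species 3 can switch to Dusk (-3 → 0). Not NE.
(Dusk, Night, Dusk): Species 3 can switch to Night (-5 → 1). Not NE.
(Dusk, Night, Night): Species 1 can switch to Day (-4 → 9). Not NE.
(Dusk, Mixed, Dusk): Species 1 can switch to Day (-2 → 6). Not NE.
(Dusk, Mixed, Night): Species 2 can switch to Dusk (-1 → 9). Not NE.

The unique pure-strategy Nash equilibrium is (Day, Night, Night).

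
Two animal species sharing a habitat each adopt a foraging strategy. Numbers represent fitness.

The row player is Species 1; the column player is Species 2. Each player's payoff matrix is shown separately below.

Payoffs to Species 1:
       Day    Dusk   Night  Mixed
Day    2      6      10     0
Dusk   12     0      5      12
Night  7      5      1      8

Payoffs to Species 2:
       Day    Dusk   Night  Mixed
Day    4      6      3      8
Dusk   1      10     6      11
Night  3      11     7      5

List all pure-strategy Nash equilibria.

(Dusk, Mixed)

Species 1 against Day: payoffs 2, 12, 7 → best response Dusk.
Species 1 against Dusk: payoffs 6, 0, 5 → best response Day.
Species 1 against Night: payoffs 10, 5, 1 → best response Day.
Species 1 against Mixed: payoffs 0, 12, 8 → best response Dusk.
Species 2 against Day: payoffs 4, 6, 3, 8 → best response Mixed.
Species 2 against Dusk: payoffs 1, 10, 6, 11 → best response Mixed.
Species 2 against Night: payoffs 3, 11, 7, 5 → best response Dusk.
Mutual best responses: (Dusk, Mixed).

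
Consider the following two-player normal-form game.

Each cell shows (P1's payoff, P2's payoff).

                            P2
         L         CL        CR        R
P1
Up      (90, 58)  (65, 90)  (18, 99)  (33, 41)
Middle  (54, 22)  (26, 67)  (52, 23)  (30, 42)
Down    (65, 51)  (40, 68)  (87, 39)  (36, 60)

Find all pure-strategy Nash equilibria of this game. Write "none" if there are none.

For each player, find the best response to each opponent profile; mutual best responses are the pure NE.
P1 against L: payoffs 90, 54, 65 → best response Up.
P1 against CL: payoffs 65, 26, 40 → best response Up.
P1 against CR: payoffs 18, 52, 87 → best response Down.
P1 against R: payoffs 33, 30, 36 → best response Down.
P2 against Up: payoffs 58, 90, 99, 41 → best response CR.
P2 against Middle: payoffs 22, 67, 23, 42 → best response CL.
P2 against Down: payoffs 51, 68, 39, 60 → best response CL.
No profile is a mutual best response for all players.

none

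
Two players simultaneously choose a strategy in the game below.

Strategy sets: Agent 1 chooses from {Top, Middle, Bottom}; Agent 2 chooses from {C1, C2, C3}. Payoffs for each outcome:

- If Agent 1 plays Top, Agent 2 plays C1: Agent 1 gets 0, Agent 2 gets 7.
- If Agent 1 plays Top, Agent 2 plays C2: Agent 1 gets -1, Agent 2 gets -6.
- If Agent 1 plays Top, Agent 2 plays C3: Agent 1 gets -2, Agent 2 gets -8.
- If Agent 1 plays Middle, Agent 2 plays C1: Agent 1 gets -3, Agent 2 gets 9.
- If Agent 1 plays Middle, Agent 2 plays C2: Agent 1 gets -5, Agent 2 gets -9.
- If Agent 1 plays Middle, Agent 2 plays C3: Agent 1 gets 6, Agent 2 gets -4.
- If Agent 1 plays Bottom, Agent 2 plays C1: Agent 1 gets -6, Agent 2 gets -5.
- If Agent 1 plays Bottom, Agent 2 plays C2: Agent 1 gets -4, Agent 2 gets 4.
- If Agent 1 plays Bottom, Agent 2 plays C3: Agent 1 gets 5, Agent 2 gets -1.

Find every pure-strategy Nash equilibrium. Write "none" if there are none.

Pure NE: (Top, C1)

Mark each player's best response to every combination of opponents' strategies; a profile where every player is best-responding is a pure Nash equilibrium.
Agent 1 against C1: payoffs 0, -3, -6 → best response Top.
Agent 1 against C2: payoffs -1, -5, -4 → best response Top.
Agent 1 against C3: payoffs -2, 6, 5 → best response Middle.
Agent 2 against Top: payoffs 7, -6, -8 → best response C1.
Agent 2 against Middle: payoffs 9, -9, -4 → best response C1.
Agent 2 against Bottom: payoffs -5, 4, -1 → best response C2.
Mutual best responses: (Top, C1).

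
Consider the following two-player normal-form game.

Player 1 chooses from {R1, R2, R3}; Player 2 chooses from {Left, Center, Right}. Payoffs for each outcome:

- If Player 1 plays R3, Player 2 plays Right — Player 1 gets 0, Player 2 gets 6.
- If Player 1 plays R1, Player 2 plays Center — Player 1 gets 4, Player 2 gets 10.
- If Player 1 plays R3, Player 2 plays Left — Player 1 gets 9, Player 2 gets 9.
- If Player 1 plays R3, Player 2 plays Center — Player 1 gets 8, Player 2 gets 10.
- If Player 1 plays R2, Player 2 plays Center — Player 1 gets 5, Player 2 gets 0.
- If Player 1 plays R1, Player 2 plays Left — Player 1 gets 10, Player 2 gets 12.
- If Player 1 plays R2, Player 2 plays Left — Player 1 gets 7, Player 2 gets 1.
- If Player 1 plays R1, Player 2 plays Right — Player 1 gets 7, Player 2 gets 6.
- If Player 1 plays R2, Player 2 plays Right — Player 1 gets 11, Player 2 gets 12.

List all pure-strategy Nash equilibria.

Pure-strategy Nash equilibria: (R1, Left) and (R2, Right) and (R3, Center)

(R1, Left): Player 1 gets 10, best alternative 9; Player 2 gets 12, best alternative 10. No profitable deviation — NE.
(R1, Center): Player 1 can switch to R2 (4 → 5). Not NE.
(R1, Right): Player 1 can switch to R2 (7 → 11). Not NE.
(R2, Left): Player 1 can switch to R1 (7 → 10). Not NE.
(R2, Center): Player 1 can switch to R3 (5 → 8). Not NE.
(R2, Right): Player 1 gets 11, best alternative 7; Player 2 gets 12, best alternative 1. No profitable deviation — NE.
(R3, Left): Player 1 can switch to R1 (9 → 10). Not NE.
(R3, Center): Player 1 gets 8, best alternative 5; Player 2 gets 10, best alternative 9. No profitable deviation — NE.
(R3, Right): Player 1 can switch to R1 (0 → 7). Not NE.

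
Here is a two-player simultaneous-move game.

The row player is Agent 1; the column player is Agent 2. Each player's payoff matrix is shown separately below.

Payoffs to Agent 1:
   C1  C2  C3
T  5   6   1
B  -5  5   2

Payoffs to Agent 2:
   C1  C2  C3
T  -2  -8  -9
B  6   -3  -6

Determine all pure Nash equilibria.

Agent 1 against C1: payoffs 5, -5 → best response T.
Agent 1 against C2: payoffs 6, 5 → best response T.
Agent 1 against C3: payoffs 1, 2 → best response B.
Agent 2 against T: payoffs -2, -8, -9 → best response C1.
Agent 2 against B: payoffs 6, -3, -6 → best response C1.
Mutual best responses: (T, C1).

The unique pure-strategy Nash equilibrium is (T, C1).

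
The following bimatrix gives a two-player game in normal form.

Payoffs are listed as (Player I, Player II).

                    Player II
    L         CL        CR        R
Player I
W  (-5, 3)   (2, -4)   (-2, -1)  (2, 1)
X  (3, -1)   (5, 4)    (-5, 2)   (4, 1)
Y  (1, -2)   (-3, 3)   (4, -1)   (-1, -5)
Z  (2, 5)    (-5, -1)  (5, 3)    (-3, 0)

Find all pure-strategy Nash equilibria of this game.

For each strategy profile, look for a profitable unilateral deviation.
(W, L): Player I can switch to X (-5 → 3). Not NE.
(W, CL): Player I can switch to X (2 → 5). Not NE.
(W, CR): Player I can switch to Y (-2 → 4). Not NE.
(W, R): Player I can switch to X (2 → 4). Not NE.
(X, L): Player II can switch to CL (-1 → 4). Not NE.
(X, CL): Player I gets 5, best alternative 2; Player II gets 4, best alternative 2. No profitable deviation — NE.
(X, CR): Player I can switch to W (-5 → -2). Not NE.
(X, R): Player II can switch to CL (1 → 4). Not NE.
(Y, L): Player I can switch to X (1 → 3). Not NE.
(The remaining 7 profiles each have a profitable deviation by the same check.)

(X, CL)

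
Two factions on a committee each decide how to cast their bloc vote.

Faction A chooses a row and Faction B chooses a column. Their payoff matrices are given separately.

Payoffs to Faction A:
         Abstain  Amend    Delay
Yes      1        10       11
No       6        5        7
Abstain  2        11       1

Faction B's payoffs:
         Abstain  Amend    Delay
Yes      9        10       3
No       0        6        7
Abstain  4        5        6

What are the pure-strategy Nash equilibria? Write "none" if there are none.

Mark each player's best response to every combination of opponents' strategies; a profile where every player is best-responding is a pure Nash equilibrium.
Faction A against Abstain: payoffs 1, 6, 2 → best response No.
Faction A against Amend: payoffs 10, 5, 11 → best response Abstain.
Faction A against Delay: payoffs 11, 7, 1 → best response Yes.
Faction B against Yes: payoffs 9, 10, 3 → best response Amend.
Faction B against No: payoffs 0, 6, 7 → best response Delay.
Faction B against Abstain: payoffs 4, 5, 6 → best response Delay.
No profile is a mutual best response for all players.

There is no pure-strategy Nash equilibrium.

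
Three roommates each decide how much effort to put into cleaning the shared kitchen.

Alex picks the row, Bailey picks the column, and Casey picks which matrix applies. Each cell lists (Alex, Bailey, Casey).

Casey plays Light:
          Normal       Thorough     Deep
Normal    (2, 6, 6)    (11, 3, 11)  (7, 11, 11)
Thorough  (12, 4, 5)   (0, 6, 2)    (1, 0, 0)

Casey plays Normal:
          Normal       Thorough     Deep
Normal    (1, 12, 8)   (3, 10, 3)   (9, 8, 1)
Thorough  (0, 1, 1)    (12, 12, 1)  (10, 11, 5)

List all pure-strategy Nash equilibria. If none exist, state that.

(Normal, Normal, Normal) and (Normal, Deep, Light)

(Normal, Normal, Light): Alex can switch to Thorough (2 → 12). Not NE.
(Normal, Normal, Normal): Alex gets 1, best alternative 0; Bailey gets 12, best alternative 10; Casey gets 8, best alternative 6. No profitable deviation — NE.
(Normal, Thorough, Light): Bailey can switch to Normal (3 → 6). Not NE.
(Normal, Thorough, Normal): Alex can switch to Thorough (3 → 12). Not NE.
(Normal, Deep, Light): Alex gets 7, best alternative 1; Bailey gets 11, best alternative 6; Casey gets 11, best alternative 1. No profitable deviation — NE.
(Normal, Deep, Normal): Alex can switch to Thorough (9 → 10). Not NE.
(Thorough, Normal, Light): Bailey can switch to Thorough (4 → 6). Not NE.
(Thorough, Normal, Normal): Alex can switch to Normal (0 → 1). Not NE.
(The remaining 4 profiles each have a profitable deviation by the same check.)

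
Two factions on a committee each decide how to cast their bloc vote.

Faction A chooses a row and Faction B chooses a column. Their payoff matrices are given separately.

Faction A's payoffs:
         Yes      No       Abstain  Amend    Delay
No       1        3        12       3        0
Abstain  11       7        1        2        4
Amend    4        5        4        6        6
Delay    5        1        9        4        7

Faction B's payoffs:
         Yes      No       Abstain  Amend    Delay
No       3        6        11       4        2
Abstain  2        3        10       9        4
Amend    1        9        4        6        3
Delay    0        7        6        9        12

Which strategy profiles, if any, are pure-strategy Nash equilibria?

Pure-strategy Nash equilibria: (No, Abstain), (Delay, Delay)

Faction A against Yes: payoffs 1, 11, 4, 5 → best response Abstain.
Faction A against No: payoffs 3, 7, 5, 1 → best response Abstain.
Faction A against Abstain: payoffs 12, 1, 4, 9 → best response No.
Faction A against Amend: payoffs 3, 2, 6, 4 → best response Amend.
Faction A against Delay: payoffs 0, 4, 6, 7 → best response Delay.
Faction B against No: payoffs 3, 6, 11, 4, 2 → best response Abstain.
Faction B against Abstain: payoffs 2, 3, 10, 9, 4 → best response Abstain.
Faction B against Amend: payoffs 1, 9, 4, 6, 3 → best response No.
Faction B against Delay: payoffs 0, 7, 6, 9, 12 → best response Delay.
Mutual best responses: (No, Abstain); (Delay, Delay).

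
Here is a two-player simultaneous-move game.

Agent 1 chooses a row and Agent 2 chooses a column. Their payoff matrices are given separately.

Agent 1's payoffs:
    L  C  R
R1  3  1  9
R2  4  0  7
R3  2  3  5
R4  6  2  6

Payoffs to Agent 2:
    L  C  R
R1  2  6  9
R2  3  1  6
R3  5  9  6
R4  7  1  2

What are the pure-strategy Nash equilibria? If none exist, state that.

The pure Nash equilibria are (R1, R), (R3, C), (R4, L).

Agent 1 against L: payoffs 3, 4, 2, 6 → best response R4.
Agent 1 against C: payoffs 1, 0, 3, 2 → best response R3.
Agent 1 against R: payoffs 9, 7, 5, 6 → best response R1.
Agent 2 against R1: payoffs 2, 6, 9 → best response R.
Agent 2 against R2: payoffs 3, 1, 6 → best response R.
Agent 2 against R3: payoffs 5, 9, 6 → best response C.
Agent 2 against R4: payoffs 7, 1, 2 → best response L.
Mutual best responses: (R1, R); (R3, C); (R4, L).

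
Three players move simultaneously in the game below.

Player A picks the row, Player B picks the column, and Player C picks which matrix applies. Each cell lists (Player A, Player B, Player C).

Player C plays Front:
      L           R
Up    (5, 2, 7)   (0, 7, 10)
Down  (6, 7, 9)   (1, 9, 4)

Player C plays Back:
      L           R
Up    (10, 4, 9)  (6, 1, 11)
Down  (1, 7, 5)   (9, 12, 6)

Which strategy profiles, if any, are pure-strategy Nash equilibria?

The pure Nash equilibria are (Up, L, Back) and (Down, R, Back).

(Up, L, Front): Player A can switch to Down (5 → 6). Not NE.
(Up, L, Back): Player A gets 10, best alternative 1; Player B gets 4, best alternative 1; Player C gets 9, best alternative 7. No profitable deviation — NE.
(Up, R, Front): Player A can switch to Down (0 → 1). Not NE.
(Up, R, Back): Player A can switch to Down (6 → 9). Not NE.
(Down, L, Front): Player B can switch to R (7 → 9). Not NE.
(Down, L, Back): Player A can switch to Up (1 → 10). Not NE.
(Down, R, Front): Player C can switch to Back (4 → 6). Not NE.
(Down, R, Back): Player A gets 9, best alternative 6; Player B gets 12, best alternative 7; Player C gets 6, best alternative 4. No profitable deviation — NE.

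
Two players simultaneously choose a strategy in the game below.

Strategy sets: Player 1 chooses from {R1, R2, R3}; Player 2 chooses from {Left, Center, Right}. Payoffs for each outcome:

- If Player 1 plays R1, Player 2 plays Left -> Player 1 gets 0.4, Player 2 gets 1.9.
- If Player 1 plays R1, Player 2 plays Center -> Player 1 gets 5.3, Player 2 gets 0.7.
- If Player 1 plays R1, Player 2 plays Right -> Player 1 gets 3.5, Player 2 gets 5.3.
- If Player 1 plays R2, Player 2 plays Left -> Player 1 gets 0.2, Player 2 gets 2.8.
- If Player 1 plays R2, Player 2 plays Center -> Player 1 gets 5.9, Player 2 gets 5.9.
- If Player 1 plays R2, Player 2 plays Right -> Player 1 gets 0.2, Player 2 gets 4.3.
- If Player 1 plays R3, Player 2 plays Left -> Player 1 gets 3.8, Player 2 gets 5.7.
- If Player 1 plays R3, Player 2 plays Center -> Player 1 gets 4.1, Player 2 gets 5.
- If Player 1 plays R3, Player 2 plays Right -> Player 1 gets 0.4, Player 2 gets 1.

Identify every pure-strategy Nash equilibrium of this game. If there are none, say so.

The pure Nash equilibria are (R1, Right), (R2, Center), (R3, Left).

(R1, Left): Player 1 can switch to R3 (0.4 → 3.8). Not NE.
(R1, Center): Player 1 can switch to R2 (5.3 → 5.9). Not NE.
(R1, Right): Player 1 gets 3.5, best alternative 0.4; Player 2 gets 5.3, best alternative 1.9. No profitable deviation — NE.
(R2, Left): Player 1 can switch to R1 (0.2 → 0.4). Not NE.
(R2, Center): Player 1 gets 5.9, best alternative 5.3; Player 2 gets 5.9, best alternative 4.3. No profitable deviation — NE.
(R2, Right): Player 1 can switch to R1 (0.2 → 3.5). Not NE.
(R3, Left): Player 1 gets 3.8, best alternative 0.4; Player 2 gets 5.7, best alternative 5. No profitable deviation — NE.
(R3, Center): Player 1 can switch to R1 (4.1 → 5.3). Not NE.
(R3, Right): Player 1 can switch to R1 (0.4 → 3.5). Not NE.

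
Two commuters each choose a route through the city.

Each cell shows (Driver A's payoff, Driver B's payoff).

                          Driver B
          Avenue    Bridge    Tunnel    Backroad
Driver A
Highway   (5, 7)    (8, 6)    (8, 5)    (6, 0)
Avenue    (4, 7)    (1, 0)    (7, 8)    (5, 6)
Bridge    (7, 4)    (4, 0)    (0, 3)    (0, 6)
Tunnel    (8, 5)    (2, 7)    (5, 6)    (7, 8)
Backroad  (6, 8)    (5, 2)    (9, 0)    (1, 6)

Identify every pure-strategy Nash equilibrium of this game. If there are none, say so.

Driver A against Avenue: payoffs 5, 4, 7, 8, 6 → best response Tunnel.
Driver A against Bridge: payoffs 8, 1, 4, 2, 5 → best response Highway.
Driver A against Tunnel: payoffs 8, 7, 0, 5, 9 → best response Backroad.
Driver A against Backroad: payoffs 6, 5, 0, 7, 1 → best response Tunnel.
Driver B against Highway: payoffs 7, 6, 5, 0 → best response Avenue.
Driver B against Avenue: payoffs 7, 0, 8, 6 → best response Tunnel.
Driver B against Bridge: payoffs 4, 0, 3, 6 → best response Backroad.
Driver B against Tunnel: payoffs 5, 7, 6, 8 → best response Backroad.
Driver B against Backroad: payoffs 8, 2, 0, 6 → best response Avenue.
Mutual best responses: (Tunnel, Backroad).

(Tunnel, Backroad)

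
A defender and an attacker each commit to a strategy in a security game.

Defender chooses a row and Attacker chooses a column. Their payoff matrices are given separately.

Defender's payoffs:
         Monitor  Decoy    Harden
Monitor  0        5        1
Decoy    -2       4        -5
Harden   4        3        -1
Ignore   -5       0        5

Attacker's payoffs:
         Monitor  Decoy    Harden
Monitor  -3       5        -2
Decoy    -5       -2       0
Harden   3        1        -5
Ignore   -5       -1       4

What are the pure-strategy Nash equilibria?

The pure Nash equilibria are (Monitor, Decoy); (Harden, Monitor); (Ignore, Harden).

Mark each player's best response to every combination of opponents' strategies; a profile where every player is best-responding is a pure Nash equilibrium.
Defender against Monitor: payoffs 0, -2, 4, -5 → best response Harden.
Defender against Decoy: payoffs 5, 4, 3, 0 → best response Monitor.
Defender against Harden: payoffs 1, -5, -1, 5 → best response Ignore.
Attacker against Monitor: payoffs -3, 5, -2 → best response Decoy.
Attacker against Decoy: payoffs -5, -2, 0 → best response Harden.
Attacker against Harden: payoffs 3, 1, -5 → best response Monitor.
Attacker against Ignore: payoffs -5, -1, 4 → best response Harden.
Mutual best responses: (Monitor, Decoy); (Harden, Monitor); (Ignore, Harden).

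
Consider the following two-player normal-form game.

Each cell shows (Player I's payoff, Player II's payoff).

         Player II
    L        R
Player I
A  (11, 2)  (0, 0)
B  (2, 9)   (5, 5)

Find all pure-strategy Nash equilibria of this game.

Mark each player's best response to every combination of opponents' strategies; a profile where every player is best-responding is a pure Nash equilibrium.
Player I against L: payoffs 11, 2 → best response A.
Player I against R: payoffs 0, 5 → best response B.
Player II against A: payoffs 2, 0 → best response L.
Player II against B: payoffs 9, 5 → best response L.
Mutual best responses: (A, L).

(A, L)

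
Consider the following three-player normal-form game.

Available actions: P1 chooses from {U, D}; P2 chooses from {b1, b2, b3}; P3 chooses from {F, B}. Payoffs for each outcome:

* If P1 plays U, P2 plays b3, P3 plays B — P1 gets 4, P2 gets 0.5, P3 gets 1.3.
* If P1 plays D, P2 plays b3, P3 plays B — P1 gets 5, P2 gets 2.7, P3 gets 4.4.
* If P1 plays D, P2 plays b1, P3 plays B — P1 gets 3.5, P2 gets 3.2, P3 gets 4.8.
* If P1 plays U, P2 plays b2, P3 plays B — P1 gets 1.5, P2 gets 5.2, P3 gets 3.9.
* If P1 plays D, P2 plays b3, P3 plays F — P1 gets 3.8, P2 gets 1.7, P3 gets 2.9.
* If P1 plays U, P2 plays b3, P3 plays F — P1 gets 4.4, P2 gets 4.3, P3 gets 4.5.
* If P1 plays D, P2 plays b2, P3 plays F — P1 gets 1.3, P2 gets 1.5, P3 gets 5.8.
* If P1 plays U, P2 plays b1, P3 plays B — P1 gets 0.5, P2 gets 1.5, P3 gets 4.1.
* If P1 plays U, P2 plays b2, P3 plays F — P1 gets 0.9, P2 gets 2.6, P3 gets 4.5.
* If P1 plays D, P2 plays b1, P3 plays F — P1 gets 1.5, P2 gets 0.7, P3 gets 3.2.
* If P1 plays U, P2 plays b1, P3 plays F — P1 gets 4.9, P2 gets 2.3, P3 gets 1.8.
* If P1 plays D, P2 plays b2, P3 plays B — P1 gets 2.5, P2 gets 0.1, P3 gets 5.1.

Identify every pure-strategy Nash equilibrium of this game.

The pure Nash equilibria are (U, b3, F), (D, b1, B).

P1 against (b1, F): payoffs 4.9, 1.5 → best response U.
P1 against (b1, B): payoffs 0.5, 3.5 → best response D.
P1 against (b2, F): payoffs 0.9, 1.3 → best response D.
P1 against (b2, B): payoffs 1.5, 2.5 → best response D.
P1 against (b3, F): payoffs 4.4, 3.8 → best response U.
P1 against (b3, B): payoffs 4, 5 → best response D.
P2 against (U, F): payoffs 2.3, 2.6, 4.3 → best response b3.
P2 against (U, B): payoffs 1.5, 5.2, 0.5 → best response b2.
P2 against (D, F): payoffs 0.7, 1.5, 1.7 → best response b3.
P2 against (D, B): payoffs 3.2, 0.1, 2.7 → best response b1.
P3 against (U, b1): payoffs 1.8, 4.1 → best response B.
P3 against (U, b2): payoffs 4.5, 3.9 → best response F.
P3 against (U, b3): payoffs 4.5, 1.3 → best response F.
P3 against (D, b1): payoffs 3.2, 4.8 → best response B.
P3 against (D, b2): payoffs 5.8, 5.1 → best response F.
P3 against (D, b3): payoffs 2.9, 4.4 → best response B.
Mutual best responses: (U, b3, F); (D, b1, B).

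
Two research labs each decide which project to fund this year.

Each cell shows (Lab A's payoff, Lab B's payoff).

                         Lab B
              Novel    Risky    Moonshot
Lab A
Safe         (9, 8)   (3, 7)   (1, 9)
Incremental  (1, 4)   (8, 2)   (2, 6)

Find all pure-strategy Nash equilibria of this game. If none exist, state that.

For each player, find the best response to each opponent profile; mutual best responses are the pure NE.
Lab A against Novel: payoffs 9, 1 → best response Safe.
Lab A against Risky: payoffs 3, 8 → best response Incremental.
Lab A against Moonshot: payoffs 1, 2 → best response Incremental.
Lab B against Safe: payoffs 8, 7, 9 → best response Moonshot.
Lab B against Incremental: payoffs 4, 2, 6 → best response Moonshot.
Mutual best responses: (Incremental, Moonshot).

The unique pure-strategy Nash equilibrium is (Incremental, Moonshot).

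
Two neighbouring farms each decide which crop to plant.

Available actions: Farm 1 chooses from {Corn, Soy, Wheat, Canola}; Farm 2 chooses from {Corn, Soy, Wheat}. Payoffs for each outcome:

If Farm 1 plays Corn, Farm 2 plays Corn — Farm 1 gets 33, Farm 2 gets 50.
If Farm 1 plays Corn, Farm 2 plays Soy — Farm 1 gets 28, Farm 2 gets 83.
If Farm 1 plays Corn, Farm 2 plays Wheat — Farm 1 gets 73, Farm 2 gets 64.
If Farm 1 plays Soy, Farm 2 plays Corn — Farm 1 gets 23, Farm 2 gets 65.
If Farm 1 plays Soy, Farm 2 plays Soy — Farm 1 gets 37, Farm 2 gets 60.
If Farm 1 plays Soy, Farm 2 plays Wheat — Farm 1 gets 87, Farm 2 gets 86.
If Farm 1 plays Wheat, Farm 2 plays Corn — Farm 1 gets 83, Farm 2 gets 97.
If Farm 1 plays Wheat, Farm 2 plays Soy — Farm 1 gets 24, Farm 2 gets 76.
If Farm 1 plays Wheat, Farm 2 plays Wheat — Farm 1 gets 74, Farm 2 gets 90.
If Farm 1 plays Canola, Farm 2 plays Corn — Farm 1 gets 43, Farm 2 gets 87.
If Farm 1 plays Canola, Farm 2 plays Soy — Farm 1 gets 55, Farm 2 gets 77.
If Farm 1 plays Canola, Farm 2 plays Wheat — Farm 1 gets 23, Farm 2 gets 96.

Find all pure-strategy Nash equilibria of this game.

Farm 1 against Corn: payoffs 33, 23, 83, 43 → best response Wheat.
Farm 1 against Soy: payoffs 28, 37, 24, 55 → best response Canola.
Farm 1 against Wheat: payoffs 73, 87, 74, 23 → best response Soy.
Farm 2 against Corn: payoffs 50, 83, 64 → best response Soy.
Farm 2 against Soy: payoffs 65, 60, 86 → best response Wheat.
Farm 2 against Wheat: payoffs 97, 76, 90 → best response Corn.
Farm 2 against Canola: payoffs 87, 77, 96 → best response Wheat.
Mutual best responses: (Soy, Wheat); (Wheat, Corn).

Pure-strategy Nash equilibria: (Soy, Wheat), (Wheat, Corn)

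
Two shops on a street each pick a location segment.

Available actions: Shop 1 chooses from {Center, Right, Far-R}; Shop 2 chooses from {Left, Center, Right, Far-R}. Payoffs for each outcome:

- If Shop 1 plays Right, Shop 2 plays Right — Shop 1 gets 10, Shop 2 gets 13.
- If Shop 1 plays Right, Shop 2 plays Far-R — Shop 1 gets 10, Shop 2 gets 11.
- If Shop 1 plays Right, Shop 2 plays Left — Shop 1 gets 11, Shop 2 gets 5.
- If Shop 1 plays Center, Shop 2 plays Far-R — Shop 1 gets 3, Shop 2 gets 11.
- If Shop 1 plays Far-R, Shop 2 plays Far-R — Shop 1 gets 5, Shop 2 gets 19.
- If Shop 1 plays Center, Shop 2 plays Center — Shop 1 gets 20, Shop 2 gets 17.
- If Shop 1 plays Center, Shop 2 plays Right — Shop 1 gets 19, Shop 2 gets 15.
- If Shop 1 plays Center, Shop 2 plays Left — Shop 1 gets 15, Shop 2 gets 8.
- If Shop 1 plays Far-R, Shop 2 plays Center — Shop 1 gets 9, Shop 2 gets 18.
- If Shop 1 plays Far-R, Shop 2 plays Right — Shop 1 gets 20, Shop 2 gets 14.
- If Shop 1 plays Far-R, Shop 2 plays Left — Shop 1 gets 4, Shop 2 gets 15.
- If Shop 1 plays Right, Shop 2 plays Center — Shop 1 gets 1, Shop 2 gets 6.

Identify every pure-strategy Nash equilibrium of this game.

For each strategy profile, look for a profitable unilateral deviation.
(Center, Left): Shop 2 can switch to Center (8 → 17). Not NE.
(Center, Center): Shop 1 gets 20, best alternative 9; Shop 2 gets 17, best alternative 15. No profitable deviation — NE.
(Center, Right): Shop 1 can switch to Far-R (19 → 20). Not NE.
(Center, Far-R): Shop 1 can switch to Right (3 → 10). Not NE.
(Right, Left): Shop 1 can switch to Center (11 → 15). Not NE.
(Right, Center): Shop 1 can switch to Center (1 → 20). Not NE.
(Right, Right): Shop 1 can switch to Center (10 → 19). Not NE.
(Right, Far-R): Shop 2 can switch to Right (11 → 13). Not NE.
(Far-R, Left): Shop 1 can switch to Center (4 → 15). Not NE.
(The remaining 3 profiles each have a profitable deviation by the same check.)

(Center, Center)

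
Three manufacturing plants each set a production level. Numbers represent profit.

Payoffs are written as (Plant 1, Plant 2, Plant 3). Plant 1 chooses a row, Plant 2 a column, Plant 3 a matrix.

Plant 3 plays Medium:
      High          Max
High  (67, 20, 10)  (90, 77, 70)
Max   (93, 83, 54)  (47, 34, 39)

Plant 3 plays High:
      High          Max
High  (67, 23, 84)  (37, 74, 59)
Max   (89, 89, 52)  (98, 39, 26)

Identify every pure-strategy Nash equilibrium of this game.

Plant 1 against (High, Medium): payoffs 67, 93 → best response Max.
Plant 1 against (High, High): payoffs 67, 89 → best response Max.
Plant 1 against (Max, Medium): payoffs 90, 47 → best response High.
Plant 1 against (Max, High): payoffs 37, 98 → best response Max.
Plant 2 against (High, Medium): payoffs 20, 77 → best response Max.
Plant 2 against (High, High): payoffs 23, 74 → best response Max.
Plant 2 against (Max, Medium): payoffs 83, 34 → best response High.
Plant 2 against (Max, High): payoffs 89, 39 → best response High.
Plant 3 against (High, High): payoffs 10, 84 → best response High.
Plant 3 against (High, Max): payoffs 70, 59 → best response Medium.
Plant 3 against (Max, High): payoffs 54, 52 → best response Medium.
Plant 3 against (Max, Max): payoffs 39, 26 → best response Medium.
Mutual best responses: (High, Max, Medium); (Max, High, Medium).

Pure-strategy Nash equilibria: (High, Max, Medium) and (Max, High, Medium)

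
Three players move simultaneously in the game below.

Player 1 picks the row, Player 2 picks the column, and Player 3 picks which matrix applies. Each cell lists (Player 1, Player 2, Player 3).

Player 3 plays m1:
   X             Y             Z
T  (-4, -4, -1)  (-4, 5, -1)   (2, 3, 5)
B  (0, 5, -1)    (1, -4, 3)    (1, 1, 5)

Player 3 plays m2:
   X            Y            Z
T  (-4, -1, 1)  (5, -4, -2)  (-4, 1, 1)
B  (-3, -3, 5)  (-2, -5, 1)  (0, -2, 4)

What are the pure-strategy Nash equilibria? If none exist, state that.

For each strategy profile, look for a profitable unilateral deviation.
(T, X, m1): Player 1 can switch to B (-4 → 0). Not NE.
(T, X, m2): Player 1 can switch to B (-4 → -3). Not NE.
(T, Y, m1): Player 1 can switch to B (-4 → 1). Not NE.
(T, Y, m2): Player 2 can switch to X (-4 → -1). Not NE.
(T, Z, m1): Player 2 can switch to Y (3 → 5). Not NE.
(T, Z, m2): Player 1 can switch to B (-4 → 0). Not NE.
(B, X, m1): Player 3 can switch to m2 (-1 → 5). Not NE.
(B, X, m2): Player 2 can switch to Z (-3 → -2). Not NE.
(The remaining 4 profiles each have a profitable deviation by the same check.)

No pure-strategy Nash equilibrium.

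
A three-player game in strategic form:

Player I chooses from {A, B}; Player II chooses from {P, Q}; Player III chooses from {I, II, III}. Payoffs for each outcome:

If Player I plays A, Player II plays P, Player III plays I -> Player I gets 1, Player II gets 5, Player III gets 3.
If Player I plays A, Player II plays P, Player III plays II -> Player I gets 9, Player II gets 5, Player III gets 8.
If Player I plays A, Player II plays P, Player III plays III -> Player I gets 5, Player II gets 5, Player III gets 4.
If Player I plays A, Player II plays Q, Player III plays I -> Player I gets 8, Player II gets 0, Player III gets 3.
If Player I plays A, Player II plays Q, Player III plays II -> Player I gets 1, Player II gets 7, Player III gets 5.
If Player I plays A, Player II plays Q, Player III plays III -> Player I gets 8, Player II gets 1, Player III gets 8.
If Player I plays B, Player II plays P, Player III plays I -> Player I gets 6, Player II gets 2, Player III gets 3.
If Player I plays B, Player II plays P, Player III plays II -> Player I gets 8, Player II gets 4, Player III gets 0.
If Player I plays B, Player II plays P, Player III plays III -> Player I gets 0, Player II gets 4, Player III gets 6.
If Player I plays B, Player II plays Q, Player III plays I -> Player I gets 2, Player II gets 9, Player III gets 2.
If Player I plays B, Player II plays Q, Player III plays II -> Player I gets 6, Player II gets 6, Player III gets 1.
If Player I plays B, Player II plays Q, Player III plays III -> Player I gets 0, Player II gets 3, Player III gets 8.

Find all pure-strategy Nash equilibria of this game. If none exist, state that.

none

(A, P, I): Player I can switch to B (1 → 6). Not NE.
(A, P, II): Player II can switch to Q (5 → 7). Not NE.
(A, P, III): Player III can switch to II (4 → 8). Not NE.
(A, Q, I): Player II can switch to P (0 → 5). Not NE.
(A, Q, II): Player I can switch to B (1 → 6). Not NE.
(A, Q, III): Player II can switch to P (1 → 5). Not NE.
(B, P, I): Player II can switch to Q (2 → 9). Not NE.
(B, P, II): Player I can switch to A (8 → 9). Not NE.
(The remaining 4 profiles each have a profitable deviation by the same check.)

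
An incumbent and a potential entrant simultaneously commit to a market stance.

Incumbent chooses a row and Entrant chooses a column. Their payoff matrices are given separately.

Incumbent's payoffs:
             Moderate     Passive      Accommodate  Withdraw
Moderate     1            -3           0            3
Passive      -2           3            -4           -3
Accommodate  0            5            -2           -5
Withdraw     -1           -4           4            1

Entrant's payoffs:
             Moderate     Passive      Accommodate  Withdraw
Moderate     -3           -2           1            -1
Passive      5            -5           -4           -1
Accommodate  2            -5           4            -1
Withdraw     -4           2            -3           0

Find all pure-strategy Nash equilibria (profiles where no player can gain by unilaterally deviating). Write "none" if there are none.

For each player, find the best response to each opponent profile; mutual best responses are the pure NE.
Incumbent against Moderate: payoffs 1, -2, 0, -1 → best response Moderate.
Incumbent against Passive: payoffs -3, 3, 5, -4 → best response Accommodate.
Incumbent against Accommodate: payoffs 0, -4, -2, 4 → best response Withdraw.
Incumbent against Withdraw: payoffs 3, -3, -5, 1 → best response Moderate.
Entrant against Moderate: payoffs -3, -2, 1, -1 → best response Accommodate.
Entrant against Passive: payoffs 5, -5, -4, -1 → best response Moderate.
Entrant against Accommodate: payoffs 2, -5, 4, -1 → best response Accommodate.
Entrant against Withdraw: payoffs -4, 2, -3, 0 → best response Passive.
No profile is a mutual best response for all players.

This game has no pure Nash equilibrium.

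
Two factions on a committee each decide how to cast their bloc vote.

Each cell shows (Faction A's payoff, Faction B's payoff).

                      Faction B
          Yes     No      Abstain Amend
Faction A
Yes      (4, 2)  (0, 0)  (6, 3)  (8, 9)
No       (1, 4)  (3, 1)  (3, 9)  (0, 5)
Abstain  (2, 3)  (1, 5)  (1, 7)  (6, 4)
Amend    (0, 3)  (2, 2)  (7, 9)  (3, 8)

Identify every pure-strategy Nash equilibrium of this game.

Pure-strategy Nash equilibria: (Yes, Amend) and (Amend, Abstain)

(Yes, Yes): Faction B can switch to Abstain (2 → 3). Not NE.
(Yes, No): Faction A can switch to No (0 → 3). Not NE.
(Yes, Abstain): Faction A can switch to Amend (6 → 7). Not NE.
(Yes, Amend): Faction A gets 8, best alternative 6; Faction B gets 9, best alternative 3. No profitable deviation — NE.
(No, Yes): Faction A can switch to Yes (1 → 4). Not NE.
(No, No): Faction B can switch to Yes (1 → 4). Not NE.
(No, Abstain): Faction A can switch to Yes (3 → 6). Not NE.
(No, Amend): Faction A can switch to Yes (0 → 8). Not NE.
(Abstain, Yes): Faction A can switch to Yes (2 → 4). Not NE.
(Abstain, No): Faction A can switch to No (1 → 3). Not NE.
(Abstain, Abstain): Faction A can switch to Yes (1 → 6). Not NE.
(Abstain, Amend): Faction A can switch to Yes (6 → 8). Not NE.
(Amend, Yes): Faction A can switch to Yes (0 → 4). Not NE.
(Amend, Abstain): Faction A gets 7, best alternative 6; Faction B gets 9, best alternative 8. No profitable deviation — NE.
(The remaining 2 profiles each have a profitable deviation by the same check.)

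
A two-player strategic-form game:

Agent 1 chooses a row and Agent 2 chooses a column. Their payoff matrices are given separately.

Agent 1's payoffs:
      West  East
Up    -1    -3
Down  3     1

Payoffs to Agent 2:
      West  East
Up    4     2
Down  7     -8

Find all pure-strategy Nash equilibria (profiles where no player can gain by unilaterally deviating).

(Up, West): Agent 1 can switch to Down (-1 → 3). Not NE.
(Up, East): Agent 1 can switch to Down (-3 → 1). Not NE.
(Down, West): Agent 1 gets 3, best alternative -1; Agent 2 gets 7, best alternative -8. No profitable deviation — NE.
(Down, East): Agent 2 can switch to West (-8 → 7). Not NE.

The unique pure-strategy Nash equilibrium is (Down, West).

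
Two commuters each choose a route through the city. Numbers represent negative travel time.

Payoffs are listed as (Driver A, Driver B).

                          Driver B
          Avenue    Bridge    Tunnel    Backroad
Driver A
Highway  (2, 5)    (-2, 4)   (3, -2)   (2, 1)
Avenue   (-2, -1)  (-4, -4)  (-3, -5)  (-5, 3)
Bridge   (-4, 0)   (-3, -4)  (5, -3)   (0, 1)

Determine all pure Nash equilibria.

Pure NE: (Highway, Avenue)

(Highway, Avenue): Driver A gets 2, best alternative -2; Driver B gets 5, best alternative 4. No profitable deviation — NE.
(Highway, Bridge): Driver B can switch to Avenue (4 → 5). Not NE.
(Highway, Tunnel): Driver A can switch to Bridge (3 → 5). Not NE.
(Highway, Backroad): Driver B can switch to Avenue (1 → 5). Not NE.
(Avenue, Avenue): Driver A can switch to Highway (-2 → 2). Not NE.
(Avenue, Bridge): Driver A can switch to Highway (-4 → -2). Not NE.
(Avenue, Tunnel): Driver A can switch to Highway (-3 → 3). Not NE.
(Avenue, Backroad): Driver A can switch to Highway (-5 → 2). Not NE.
(Bridge, Avenue): Driver A can switch to Highway (-4 → 2). Not NE.
(The remaining 3 profiles each have a profitable deviation by the same check.)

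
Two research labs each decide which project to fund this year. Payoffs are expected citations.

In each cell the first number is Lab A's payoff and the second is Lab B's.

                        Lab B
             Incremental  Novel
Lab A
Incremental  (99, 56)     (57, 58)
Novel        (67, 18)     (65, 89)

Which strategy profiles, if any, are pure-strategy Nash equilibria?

Check each profile: it is a Nash equilibrium iff no player can strictly gain by switching unilaterally.
(Incremental, Incremental): Lab B can switch to Novel (56 → 58). Not NE.
(Incremental, Novel): Lab A can switch to Novel (57 → 65). Not NE.
(Novel, Incremental): Lab A can switch to Incremental (67 → 99). Not NE.
(Novel, Novel): Lab A gets 65, best alternative 57; Lab B gets 89, best alternative 18. No profitable deviation — NE.

Pure NE: (Novel, Novel)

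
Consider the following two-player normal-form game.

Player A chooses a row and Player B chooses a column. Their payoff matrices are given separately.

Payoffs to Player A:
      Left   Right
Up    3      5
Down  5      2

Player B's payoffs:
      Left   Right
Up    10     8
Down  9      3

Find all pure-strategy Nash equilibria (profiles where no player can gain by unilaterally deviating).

For each strategy profile, look for a profitable unilateral deviation.
(Up, Left): Player A can switch to Down (3 → 5). Not NE.
(Up, Right): Player B can switch to Left (8 → 10). Not NE.
(Down, Left): Player A gets 5, best alternative 3; Player B gets 9, best alternative 3. No profitable deviation — NE.
(Down, Right): Player A can switch to Up (2 → 5). Not NE.

Pure NE: (Down, Left)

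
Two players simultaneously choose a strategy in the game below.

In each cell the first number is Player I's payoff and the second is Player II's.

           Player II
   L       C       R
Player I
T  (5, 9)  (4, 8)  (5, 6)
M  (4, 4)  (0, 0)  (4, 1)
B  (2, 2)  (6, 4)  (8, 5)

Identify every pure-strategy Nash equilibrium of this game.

(T, L); (B, R)

Player I against L: payoffs 5, 4, 2 → best response T.
Player I against C: payoffs 4, 0, 6 → best response B.
Player I against R: payoffs 5, 4, 8 → best response B.
Player II against T: payoffs 9, 8, 6 → best response L.
Player II against M: payoffs 4, 0, 1 → best response L.
Player II against B: payoffs 2, 4, 5 → best response R.
Mutual best responses: (T, L); (B, R).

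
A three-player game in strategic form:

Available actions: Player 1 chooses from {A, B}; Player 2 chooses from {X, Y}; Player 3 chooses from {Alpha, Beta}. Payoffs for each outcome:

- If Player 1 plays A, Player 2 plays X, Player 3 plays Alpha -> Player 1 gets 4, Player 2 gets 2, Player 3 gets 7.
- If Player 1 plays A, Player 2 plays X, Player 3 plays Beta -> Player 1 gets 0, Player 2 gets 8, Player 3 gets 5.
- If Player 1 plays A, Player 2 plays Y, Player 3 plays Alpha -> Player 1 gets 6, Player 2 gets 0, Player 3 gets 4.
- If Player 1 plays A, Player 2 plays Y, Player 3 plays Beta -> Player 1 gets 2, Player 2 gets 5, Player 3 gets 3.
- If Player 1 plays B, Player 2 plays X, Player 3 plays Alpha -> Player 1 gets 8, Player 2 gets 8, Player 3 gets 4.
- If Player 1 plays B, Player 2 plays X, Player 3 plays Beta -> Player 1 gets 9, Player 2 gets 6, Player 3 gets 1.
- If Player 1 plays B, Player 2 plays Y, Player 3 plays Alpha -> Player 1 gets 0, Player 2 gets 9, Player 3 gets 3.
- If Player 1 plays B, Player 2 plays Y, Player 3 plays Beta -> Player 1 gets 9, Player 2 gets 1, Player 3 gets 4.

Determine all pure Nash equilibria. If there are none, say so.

none

Mark each player's best response to every combination of opponents' strategies; a profile where every player is best-responding is a pure Nash equilibrium.
Player 1 against (X, Alpha): payoffs 4, 8 → best response B.
Player 1 against (X, Beta): payoffs 0, 9 → best response B.
Player 1 against (Y, Alpha): payoffs 6, 0 → best response A.
Player 1 against (Y, Beta): payoffs 2, 9 → best response B.
Player 2 against (A, Alpha): payoffs 2, 0 → best response X.
Player 2 against (A, Beta): payoffs 8, 5 → best response X.
Player 2 against (B, Alpha): payoffs 8, 9 → best response Y.
Player 2 against (B, Beta): payoffs 6, 1 → best response X.
Player 3 against (A, X): payoffs 7, 5 → best response Alpha.
Player 3 against (A, Y): payoffs 4, 3 → best response Alpha.
Player 3 against (B, X): payoffs 4, 1 → best response Alpha.
Player 3 against (B, Y): payoffs 3, 4 → best response Beta.
No profile is a mutual best response for all players.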